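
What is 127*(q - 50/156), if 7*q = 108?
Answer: 1047623/546 ≈ 1918.7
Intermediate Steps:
q = 108/7 (q = (⅐)*108 = 108/7 ≈ 15.429)
127*(q - 50/156) = 127*(108/7 - 50/156) = 127*(108/7 - 50*1/156) = 127*(108/7 - 25/78) = 127*(8249/546) = 1047623/546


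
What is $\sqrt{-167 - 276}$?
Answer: $i \sqrt{443} \approx 21.048 i$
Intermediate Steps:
$\sqrt{-167 - 276} = \sqrt{-443} = i \sqrt{443}$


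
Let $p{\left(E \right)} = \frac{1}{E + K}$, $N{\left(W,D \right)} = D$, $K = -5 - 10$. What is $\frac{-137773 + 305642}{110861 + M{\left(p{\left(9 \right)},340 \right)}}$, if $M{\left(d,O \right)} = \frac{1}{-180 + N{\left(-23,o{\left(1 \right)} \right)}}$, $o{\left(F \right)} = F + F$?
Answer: $\frac{29880682}{19733257} \approx 1.5142$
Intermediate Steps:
$K = -15$
$o{\left(F \right)} = 2 F$
$p{\left(E \right)} = \frac{1}{-15 + E}$ ($p{\left(E \right)} = \frac{1}{E - 15} = \frac{1}{-15 + E}$)
$M{\left(d,O \right)} = - \frac{1}{178}$ ($M{\left(d,O \right)} = \frac{1}{-180 + 2 \cdot 1} = \frac{1}{-180 + 2} = \frac{1}{-178} = - \frac{1}{178}$)
$\frac{-137773 + 305642}{110861 + M{\left(p{\left(9 \right)},340 \right)}} = \frac{-137773 + 305642}{110861 - \frac{1}{178}} = \frac{167869}{\frac{19733257}{178}} = 167869 \cdot \frac{178}{19733257} = \frac{29880682}{19733257}$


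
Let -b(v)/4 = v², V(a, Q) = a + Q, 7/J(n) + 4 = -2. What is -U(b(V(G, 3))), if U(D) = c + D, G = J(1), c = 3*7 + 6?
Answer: -122/9 ≈ -13.556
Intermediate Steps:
J(n) = -7/6 (J(n) = 7/(-4 - 2) = 7/(-6) = 7*(-⅙) = -7/6)
c = 27 (c = 21 + 6 = 27)
G = -7/6 ≈ -1.1667
V(a, Q) = Q + a
b(v) = -4*v²
U(D) = 27 + D
-U(b(V(G, 3))) = -(27 - 4*(3 - 7/6)²) = -(27 - 4*(11/6)²) = -(27 - 4*121/36) = -(27 - 121/9) = -1*122/9 = -122/9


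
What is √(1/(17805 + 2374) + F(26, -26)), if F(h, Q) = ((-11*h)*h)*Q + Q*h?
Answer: √78449618639239/20179 ≈ 438.93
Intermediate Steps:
F(h, Q) = Q*h - 11*Q*h² (F(h, Q) = (-11*h²)*Q + Q*h = -11*Q*h² + Q*h = Q*h - 11*Q*h²)
√(1/(17805 + 2374) + F(26, -26)) = √(1/(17805 + 2374) - 26*26*(1 - 11*26)) = √(1/20179 - 26*26*(1 - 286)) = √(1/20179 - 26*26*(-285)) = √(1/20179 + 192660) = √(3887686141/20179) = √78449618639239/20179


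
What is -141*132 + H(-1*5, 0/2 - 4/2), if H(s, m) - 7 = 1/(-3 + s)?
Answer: -148841/8 ≈ -18605.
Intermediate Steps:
H(s, m) = 7 + 1/(-3 + s)
-141*132 + H(-1*5, 0/2 - 4/2) = -141*132 + (-20 + 7*(-1*5))/(-3 - 1*5) = -18612 + (-20 + 7*(-5))/(-3 - 5) = -18612 + (-20 - 35)/(-8) = -18612 - 1/8*(-55) = -18612 + 55/8 = -148841/8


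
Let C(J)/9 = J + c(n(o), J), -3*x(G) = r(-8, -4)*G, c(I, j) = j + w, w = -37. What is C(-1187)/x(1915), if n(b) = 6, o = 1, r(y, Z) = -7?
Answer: -65097/13405 ≈ -4.8562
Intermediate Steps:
c(I, j) = -37 + j (c(I, j) = j - 37 = -37 + j)
x(G) = 7*G/3 (x(G) = -(-7)*G/3 = 7*G/3)
C(J) = -333 + 18*J (C(J) = 9*(J + (-37 + J)) = 9*(-37 + 2*J) = -333 + 18*J)
C(-1187)/x(1915) = (-333 + 18*(-1187))/(((7/3)*1915)) = (-333 - 21366)/(13405/3) = -21699*3/13405 = -65097/13405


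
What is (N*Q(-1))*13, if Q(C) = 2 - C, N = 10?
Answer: 390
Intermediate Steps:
(N*Q(-1))*13 = (10*(2 - 1*(-1)))*13 = (10*(2 + 1))*13 = (10*3)*13 = 30*13 = 390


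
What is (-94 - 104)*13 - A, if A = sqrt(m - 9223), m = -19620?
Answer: -2574 - I*sqrt(28843) ≈ -2574.0 - 169.83*I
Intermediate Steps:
A = I*sqrt(28843) (A = sqrt(-19620 - 9223) = sqrt(-28843) = I*sqrt(28843) ≈ 169.83*I)
(-94 - 104)*13 - A = (-94 - 104)*13 - I*sqrt(28843) = -198*13 - I*sqrt(28843) = -2574 - I*sqrt(28843)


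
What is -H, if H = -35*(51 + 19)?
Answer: 2450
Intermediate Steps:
H = -2450 (H = -35*70 = -2450)
-H = -1*(-2450) = 2450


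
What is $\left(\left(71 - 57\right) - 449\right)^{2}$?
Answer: $189225$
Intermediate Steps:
$\left(\left(71 - 57\right) - 449\right)^{2} = \left(14 - 449\right)^{2} = \left(-435\right)^{2} = 189225$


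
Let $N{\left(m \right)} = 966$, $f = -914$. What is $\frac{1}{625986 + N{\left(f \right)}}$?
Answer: $\frac{1}{626952} \approx 1.595 \cdot 10^{-6}$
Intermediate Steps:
$\frac{1}{625986 + N{\left(f \right)}} = \frac{1}{625986 + 966} = \frac{1}{626952}$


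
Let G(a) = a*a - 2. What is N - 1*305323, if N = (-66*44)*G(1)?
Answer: -302419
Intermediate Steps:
G(a) = -2 + a**2 (G(a) = a**2 - 2 = -2 + a**2)
N = 2904 (N = (-66*44)*(-2 + 1**2) = -2904*(-2 + 1) = -2904*(-1) = 2904)
N - 1*305323 = 2904 - 1*305323 = 2904 - 305323 = -302419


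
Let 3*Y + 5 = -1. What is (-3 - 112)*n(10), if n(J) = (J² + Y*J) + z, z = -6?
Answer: -8510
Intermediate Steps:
Y = -2 (Y = -5/3 + (⅓)*(-1) = -5/3 - ⅓ = -2)
n(J) = -6 + J² - 2*J (n(J) = (J² - 2*J) - 6 = -6 + J² - 2*J)
(-3 - 112)*n(10) = (-3 - 112)*(-6 + 10² - 2*10) = -115*(-6 + 100 - 20) = -115*74 = -8510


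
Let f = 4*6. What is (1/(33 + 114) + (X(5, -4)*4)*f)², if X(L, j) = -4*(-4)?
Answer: 50982478849/21609 ≈ 2.3593e+6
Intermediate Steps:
f = 24
X(L, j) = 16
(1/(33 + 114) + (X(5, -4)*4)*f)² = (1/(33 + 114) + (16*4)*24)² = (1/147 + 64*24)² = (1/147 + 1536)² = (225793/147)² = 50982478849/21609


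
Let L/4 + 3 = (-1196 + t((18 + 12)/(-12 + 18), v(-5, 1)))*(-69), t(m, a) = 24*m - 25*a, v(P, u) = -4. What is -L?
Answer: -269364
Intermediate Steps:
t(m, a) = -25*a + 24*m
L = 269364 (L = -12 + 4*((-1196 + (-25*(-4) + 24*((18 + 12)/(-12 + 18))))*(-69)) = -12 + 4*((-1196 + (100 + 24*(30/6)))*(-69)) = -12 + 4*((-1196 + (100 + 24*(30*(⅙))))*(-69)) = -12 + 4*((-1196 + (100 + 24*5))*(-69)) = -12 + 4*((-1196 + (100 + 120))*(-69)) = -12 + 4*((-1196 + 220)*(-69)) = -12 + 4*(-976*(-69)) = -12 + 4*67344 = -12 + 269376 = 269364)
-L = -1*269364 = -269364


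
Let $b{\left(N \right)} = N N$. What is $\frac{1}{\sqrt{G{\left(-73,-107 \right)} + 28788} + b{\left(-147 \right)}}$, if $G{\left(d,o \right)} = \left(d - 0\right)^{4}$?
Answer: $\frac{21609}{438521852} - \frac{\sqrt{28427029}}{438521852} \approx 3.7119 \cdot 10^{-5}$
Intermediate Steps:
$G{\left(d,o \right)} = d^{4}$ ($G{\left(d,o \right)} = \left(d + 0\right)^{4} = d^{4}$)
$b{\left(N \right)} = N^{2}$
$\frac{1}{\sqrt{G{\left(-73,-107 \right)} + 28788} + b{\left(-147 \right)}} = \frac{1}{\sqrt{\left(-73\right)^{4} + 28788} + \left(-147\right)^{2}} = \frac{1}{\sqrt{28398241 + 28788} + 21609} = \frac{1}{\sqrt{28427029} + 21609} = \frac{1}{21609 + \sqrt{28427029}}$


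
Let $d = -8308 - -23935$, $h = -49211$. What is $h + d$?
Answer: $-33584$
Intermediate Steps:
$d = 15627$ ($d = -8308 + 23935 = 15627$)
$h + d = -49211 + 15627 = -33584$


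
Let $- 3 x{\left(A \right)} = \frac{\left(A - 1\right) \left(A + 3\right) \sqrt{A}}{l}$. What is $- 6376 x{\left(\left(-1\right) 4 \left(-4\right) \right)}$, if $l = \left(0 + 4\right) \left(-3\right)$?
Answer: $- \frac{605720}{3} \approx -2.0191 \cdot 10^{5}$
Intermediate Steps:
$l = -12$ ($l = 4 \left(-3\right) = -12$)
$x{\left(A \right)} = \frac{\sqrt{A} \left(-1 + A\right) \left(3 + A\right)}{36}$ ($x{\left(A \right)} = - \frac{\left(A - 1\right) \left(A + 3\right) \sqrt{A} \frac{1}{-12}}{3} = - \frac{\left(-1 + A\right) \left(3 + A\right) \sqrt{A} \left(- \frac{1}{12}\right)}{3} = - \frac{\sqrt{A} \left(-1 + A\right) \left(3 + A\right) \left(- \frac{1}{12}\right)}{3} = - \frac{\left(- \frac{1}{12}\right) \sqrt{A} \left(-1 + A\right) \left(3 + A\right)}{3} = \frac{\sqrt{A} \left(-1 + A\right) \left(3 + A\right)}{36}$)
$- 6376 x{\left(\left(-1\right) 4 \left(-4\right) \right)} = - 6376 \frac{\sqrt{\left(-1\right) 4 \left(-4\right)} \left(-3 + \left(\left(-1\right) 4 \left(-4\right)\right)^{2} + 2 \left(-1\right) 4 \left(-4\right)\right)}{36} = - 6376 \frac{\sqrt{\left(-4\right) \left(-4\right)} \left(-3 + \left(\left(-4\right) \left(-4\right)\right)^{2} + 2 \left(\left(-4\right) \left(-4\right)\right)\right)}{36} = - 6376 \frac{\sqrt{16} \left(-3 + 16^{2} + 2 \cdot 16\right)}{36} = - 6376 \cdot \frac{1}{36} \cdot 4 \left(-3 + 256 + 32\right) = - 6376 \cdot \frac{1}{36} \cdot 4 \cdot 285 = \left(-6376\right) \frac{95}{3} = - \frac{605720}{3}$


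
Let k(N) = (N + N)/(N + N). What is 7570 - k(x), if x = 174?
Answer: 7569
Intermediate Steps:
k(N) = 1 (k(N) = (2*N)/((2*N)) = (2*N)*(1/(2*N)) = 1)
7570 - k(x) = 7570 - 1*1 = 7570 - 1 = 7569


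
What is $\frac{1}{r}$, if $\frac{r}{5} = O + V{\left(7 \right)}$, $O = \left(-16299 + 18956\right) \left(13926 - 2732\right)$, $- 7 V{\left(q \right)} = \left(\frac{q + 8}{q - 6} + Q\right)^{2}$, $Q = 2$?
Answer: $\frac{7}{1040984585} \approx 6.7244 \cdot 10^{-9}$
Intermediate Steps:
$V{\left(q \right)} = - \frac{\left(2 + \frac{8 + q}{-6 + q}\right)^{2}}{7}$ ($V{\left(q \right)} = - \frac{\left(\frac{q + 8}{q - 6} + 2\right)^{2}}{7} = - \frac{\left(\frac{8 + q}{-6 + q} + 2\right)^{2}}{7} = - \frac{\left(2 + \frac{8 + q}{-6 + q}\right)^{2}}{7}$)
$O = 29742458$ ($O = 2657 \cdot 11194 = 29742458$)
$r = \frac{1040984585}{7}$ ($r = 5 \left(29742458 - \frac{\left(-4 + 3 \cdot 7\right)^{2}}{7 \left(-6 + 7\right)^{2}}\right) = 5 \left(29742458 - \frac{\left(-4 + 21\right)^{2}}{7 \cdot 1}\right) = 5 \left(29742458 - \frac{17^{2}}{7}\right) = 5 \left(29742458 - \frac{1}{7} \cdot 289\right) = 5 \left(29742458 - \frac{289}{7}\right) = 5 \cdot \frac{208196917}{7} = \frac{1040984585}{7} \approx 1.4871 \cdot 10^{8}$)
$\frac{1}{r} = \frac{1}{\frac{1040984585}{7}} = \frac{7}{1040984585}$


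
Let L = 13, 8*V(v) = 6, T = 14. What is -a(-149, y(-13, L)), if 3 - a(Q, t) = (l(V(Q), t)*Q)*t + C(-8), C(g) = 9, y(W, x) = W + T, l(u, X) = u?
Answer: -423/4 ≈ -105.75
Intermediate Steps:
V(v) = ¾ (V(v) = (⅛)*6 = ¾)
y(W, x) = 14 + W (y(W, x) = W + 14 = 14 + W)
a(Q, t) = -6 - 3*Q*t/4 (a(Q, t) = 3 - ((3*Q/4)*t + 9) = 3 - (3*Q*t/4 + 9) = 3 - (9 + 3*Q*t/4) = 3 + (-9 - 3*Q*t/4) = -6 - 3*Q*t/4)
-a(-149, y(-13, L)) = -(-6 - ¾*(-149)*(14 - 13)) = -(-6 - ¾*(-149)*1) = -(-6 + 447/4) = -1*423/4 = -423/4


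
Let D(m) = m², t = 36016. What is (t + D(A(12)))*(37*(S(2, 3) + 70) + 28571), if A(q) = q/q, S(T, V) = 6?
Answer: 1130321511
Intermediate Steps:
A(q) = 1
(t + D(A(12)))*(37*(S(2, 3) + 70) + 28571) = (36016 + 1²)*(37*(6 + 70) + 28571) = (36016 + 1)*(37*76 + 28571) = 36017*(2812 + 28571) = 36017*31383 = 1130321511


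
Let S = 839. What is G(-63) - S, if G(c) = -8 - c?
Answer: -784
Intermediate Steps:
G(-63) - S = (-8 - 1*(-63)) - 1*839 = (-8 + 63) - 839 = 55 - 839 = -784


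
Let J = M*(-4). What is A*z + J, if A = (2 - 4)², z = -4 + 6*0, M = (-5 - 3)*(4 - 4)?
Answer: -16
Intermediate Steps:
M = 0 (M = -8*0 = 0)
z = -4 (z = -4 + 0 = -4)
J = 0 (J = 0*(-4) = 0)
A = 4 (A = (-2)² = 4)
A*z + J = 4*(-4) + 0 = -16 + 0 = -16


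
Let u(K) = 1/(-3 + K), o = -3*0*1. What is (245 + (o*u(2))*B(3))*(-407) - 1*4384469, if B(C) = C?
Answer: -4484184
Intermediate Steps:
o = 0 (o = 0*1 = 0)
(245 + (o*u(2))*B(3))*(-407) - 1*4384469 = (245 + (0/(-3 + 2))*3)*(-407) - 1*4384469 = (245 + (0/(-1))*3)*(-407) - 4384469 = (245 + (0*(-1))*3)*(-407) - 4384469 = (245 + 0*3)*(-407) - 4384469 = (245 + 0)*(-407) - 4384469 = 245*(-407) - 4384469 = -99715 - 4384469 = -4484184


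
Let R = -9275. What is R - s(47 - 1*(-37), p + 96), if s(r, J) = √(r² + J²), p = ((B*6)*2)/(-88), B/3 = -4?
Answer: -9275 - 6*√55757/11 ≈ -9403.8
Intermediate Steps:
B = -12 (B = 3*(-4) = -12)
p = 18/11 (p = (-12*6*2)/(-88) = -72*2*(-1/88) = -144*(-1/88) = 18/11 ≈ 1.6364)
s(r, J) = √(J² + r²)
R - s(47 - 1*(-37), p + 96) = -9275 - √((18/11 + 96)² + (47 - 1*(-37))²) = -9275 - √((1074/11)² + (47 + 37)²) = -9275 - √(1153476/121 + 84²) = -9275 - √(1153476/121 + 7056) = -9275 - √(2007252/121) = -9275 - 6*√55757/11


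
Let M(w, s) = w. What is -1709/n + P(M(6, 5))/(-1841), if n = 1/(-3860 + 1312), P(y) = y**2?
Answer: 8016693376/1841 ≈ 4.3545e+6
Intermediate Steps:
n = -1/2548 (n = 1/(-2548) = -1/2548 ≈ -0.00039246)
-1709/n + P(M(6, 5))/(-1841) = -1709/(-1/2548) + 6**2/(-1841) = -1709*(-2548) + 36*(-1/1841) = 4354532 - 36/1841 = 8016693376/1841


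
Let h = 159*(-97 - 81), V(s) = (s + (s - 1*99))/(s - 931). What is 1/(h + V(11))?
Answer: -920/26037763 ≈ -3.5333e-5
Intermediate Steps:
V(s) = (-99 + 2*s)/(-931 + s) (V(s) = (s + (s - 99))/(-931 + s) = (s + (-99 + s))/(-931 + s) = (-99 + 2*s)/(-931 + s))
h = -28302 (h = 159*(-178) = -28302)
1/(h + V(11)) = 1/(-28302 + (-99 + 2*11)/(-931 + 11)) = 1/(-28302 + (-99 + 22)/(-920)) = 1/(-28302 - 1/920*(-77)) = 1/(-28302 + 77/920) = 1/(-26037763/920) = -920/26037763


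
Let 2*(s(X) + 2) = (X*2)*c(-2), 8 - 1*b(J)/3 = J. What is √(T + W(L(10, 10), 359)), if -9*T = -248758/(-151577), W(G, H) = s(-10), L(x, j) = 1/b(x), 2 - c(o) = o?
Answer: 4*I*√545154865658/454731 ≈ 6.4948*I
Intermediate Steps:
c(o) = 2 - o
b(J) = 24 - 3*J
s(X) = -2 + 4*X (s(X) = -2 + ((X*2)*(2 - 1*(-2)))/2 = -2 + ((2*X)*(2 + 2))/2 = -2 + ((2*X)*4)/2 = -2 + (8*X)/2 = -2 + 4*X)
L(x, j) = 1/(24 - 3*x)
W(G, H) = -42 (W(G, H) = -2 + 4*(-10) = -2 - 40 = -42)
T = -248758/1364193 (T = -(-248758)/(9*(-151577)) = -(-248758)*(-1)/(9*151577) = -⅑*248758/151577 = -248758/1364193 ≈ -0.18235)
√(T + W(L(10, 10), 359)) = √(-248758/1364193 - 42) = √(-57544864/1364193) = 4*I*√545154865658/454731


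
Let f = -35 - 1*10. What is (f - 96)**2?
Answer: 19881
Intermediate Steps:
f = -45 (f = -35 - 10 = -45)
(f - 96)**2 = (-45 - 96)**2 = (-141)**2 = 19881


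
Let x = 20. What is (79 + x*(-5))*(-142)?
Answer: 2982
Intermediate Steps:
(79 + x*(-5))*(-142) = (79 + 20*(-5))*(-142) = (79 - 100)*(-142) = -21*(-142) = 2982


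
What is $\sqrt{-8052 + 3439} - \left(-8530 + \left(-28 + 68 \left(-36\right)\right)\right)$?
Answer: $11006 + i \sqrt{4613} \approx 11006.0 + 67.919 i$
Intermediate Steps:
$\sqrt{-8052 + 3439} - \left(-8530 + \left(-28 + 68 \left(-36\right)\right)\right) = \sqrt{-4613} - \left(-8530 - 2476\right) = i \sqrt{4613} - \left(-8530 - 2476\right) = i \sqrt{4613} - -11006 = i \sqrt{4613} + 11006 = 11006 + i \sqrt{4613}$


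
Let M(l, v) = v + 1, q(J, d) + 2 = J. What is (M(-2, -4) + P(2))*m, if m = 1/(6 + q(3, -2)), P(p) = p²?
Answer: ⅐ ≈ 0.14286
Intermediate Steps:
q(J, d) = -2 + J
M(l, v) = 1 + v
m = ⅐ (m = 1/(6 + (-2 + 3)) = 1/(6 + 1) = 1/7 = ⅐ ≈ 0.14286)
(M(-2, -4) + P(2))*m = ((1 - 4) + 2²)*(⅐) = (-3 + 4)*(⅐) = 1*(⅐) = ⅐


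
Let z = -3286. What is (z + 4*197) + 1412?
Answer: -1086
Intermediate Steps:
(z + 4*197) + 1412 = (-3286 + 4*197) + 1412 = (-3286 + 788) + 1412 = -2498 + 1412 = -1086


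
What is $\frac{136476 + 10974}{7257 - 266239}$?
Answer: $- \frac{73725}{129491} \approx -0.56934$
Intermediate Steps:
$\frac{136476 + 10974}{7257 - 266239} = \frac{147450}{-258982} = 147450 \left(- \frac{1}{258982}\right) = - \frac{73725}{129491}$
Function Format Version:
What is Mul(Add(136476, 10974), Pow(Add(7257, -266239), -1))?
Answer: Rational(-73725, 129491) ≈ -0.56934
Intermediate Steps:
Mul(Add(136476, 10974), Pow(Add(7257, -266239), -1)) = Mul(147450, Pow(-258982, -1)) = Mul(147450, Rational(-1, 258982)) = Rational(-73725, 129491)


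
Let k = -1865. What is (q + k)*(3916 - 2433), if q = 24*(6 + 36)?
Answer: -1270931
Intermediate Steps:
q = 1008 (q = 24*42 = 1008)
(q + k)*(3916 - 2433) = (1008 - 1865)*(3916 - 2433) = -857*1483 = -1270931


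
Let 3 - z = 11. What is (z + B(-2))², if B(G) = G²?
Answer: 16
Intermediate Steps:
z = -8 (z = 3 - 1*11 = 3 - 11 = -8)
(z + B(-2))² = (-8 + (-2)²)² = (-8 + 4)² = (-4)² = 16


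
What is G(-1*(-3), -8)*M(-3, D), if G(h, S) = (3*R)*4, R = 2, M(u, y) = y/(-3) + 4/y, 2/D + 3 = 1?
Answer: -88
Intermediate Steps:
D = -1 (D = 2/(-3 + 1) = 2/(-2) = 2*(-½) = -1)
M(u, y) = 4/y - y/3 (M(u, y) = y*(-⅓) + 4/y = -y/3 + 4/y = 4/y - y/3)
G(h, S) = 24 (G(h, S) = (3*2)*4 = 6*4 = 24)
G(-1*(-3), -8)*M(-3, D) = 24*(4/(-1) - ⅓*(-1)) = 24*(4*(-1) + ⅓) = 24*(-4 + ⅓) = 24*(-11/3) = -88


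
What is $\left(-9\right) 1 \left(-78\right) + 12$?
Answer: $714$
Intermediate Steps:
$\left(-9\right) 1 \left(-78\right) + 12 = \left(-9\right) \left(-78\right) + 12 = 702 + 12 = 714$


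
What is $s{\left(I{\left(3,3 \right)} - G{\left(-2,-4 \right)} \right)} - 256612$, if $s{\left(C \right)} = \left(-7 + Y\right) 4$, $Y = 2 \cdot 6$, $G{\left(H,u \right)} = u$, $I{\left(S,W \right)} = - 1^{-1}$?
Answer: $-256592$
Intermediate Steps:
$I{\left(S,W \right)} = -1$ ($I{\left(S,W \right)} = \left(-1\right) 1 = -1$)
$Y = 12$
$s{\left(C \right)} = 20$ ($s{\left(C \right)} = \left(-7 + 12\right) 4 = 5 \cdot 4 = 20$)
$s{\left(I{\left(3,3 \right)} - G{\left(-2,-4 \right)} \right)} - 256612 = 20 - 256612 = -256592$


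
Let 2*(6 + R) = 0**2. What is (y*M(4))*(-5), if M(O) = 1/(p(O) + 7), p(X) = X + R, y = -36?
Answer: 36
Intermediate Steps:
R = -6 (R = -6 + (1/2)*0**2 = -6 + (1/2)*0 = -6 + 0 = -6)
p(X) = -6 + X (p(X) = X - 6 = -6 + X)
M(O) = 1/(1 + O) (M(O) = 1/((-6 + O) + 7) = 1/(1 + O))
(y*M(4))*(-5) = -36/(1 + 4)*(-5) = -36/5*(-5) = 36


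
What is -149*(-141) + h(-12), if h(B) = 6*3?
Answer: 21027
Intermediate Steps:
h(B) = 18
-149*(-141) + h(-12) = -149*(-141) + 18 = 21009 + 18 = 21027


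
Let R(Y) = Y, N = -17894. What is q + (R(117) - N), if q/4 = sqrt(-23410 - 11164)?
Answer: 18011 + 4*I*sqrt(34574) ≈ 18011.0 + 743.76*I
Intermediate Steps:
q = 4*I*sqrt(34574) (q = 4*sqrt(-23410 - 11164) = 4*sqrt(-34574) = 4*(I*sqrt(34574)) = 4*I*sqrt(34574) ≈ 743.76*I)
q + (R(117) - N) = 4*I*sqrt(34574) + (117 - 1*(-17894)) = 4*I*sqrt(34574) + (117 + 17894) = 4*I*sqrt(34574) + 18011 = 18011 + 4*I*sqrt(34574)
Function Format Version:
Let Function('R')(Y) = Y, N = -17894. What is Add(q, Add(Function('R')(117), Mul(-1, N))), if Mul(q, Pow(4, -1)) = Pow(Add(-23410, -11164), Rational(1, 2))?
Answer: Add(18011, Mul(4, I, Pow(34574, Rational(1, 2)))) ≈ Add(18011., Mul(743.76, I))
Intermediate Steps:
q = Mul(4, I, Pow(34574, Rational(1, 2))) (q = Mul(4, Pow(Add(-23410, -11164), Rational(1, 2))) = Mul(4, Pow(-34574, Rational(1, 2))) = Mul(4, Mul(I, Pow(34574, Rational(1, 2)))) = Mul(4, I, Pow(34574, Rational(1, 2))) ≈ Mul(743.76, I))
Add(q, Add(Function('R')(117), Mul(-1, N))) = Add(Mul(4, I, Pow(34574, Rational(1, 2))), Add(117, Mul(-1, -17894))) = Add(Mul(4, I, Pow(34574, Rational(1, 2))), Add(117, 17894)) = Add(Mul(4, I, Pow(34574, Rational(1, 2))), 18011) = Add(18011, Mul(4, I, Pow(34574, Rational(1, 2))))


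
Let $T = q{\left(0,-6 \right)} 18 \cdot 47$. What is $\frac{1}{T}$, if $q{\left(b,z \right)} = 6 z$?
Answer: $- \frac{1}{30456} \approx -3.2834 \cdot 10^{-5}$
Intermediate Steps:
$T = -30456$ ($T = 6 \left(-6\right) 18 \cdot 47 = \left(-36\right) 18 \cdot 47 = \left(-648\right) 47 = -30456$)
$\frac{1}{T} = \frac{1}{-30456} = - \frac{1}{30456}$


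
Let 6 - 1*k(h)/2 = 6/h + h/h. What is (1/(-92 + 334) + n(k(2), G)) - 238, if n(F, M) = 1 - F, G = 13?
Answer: -58321/242 ≈ -241.00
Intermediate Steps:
k(h) = 10 - 12/h (k(h) = 12 - 2*(6/h + h/h) = 12 - 2*(6/h + 1) = 12 - 2*(1 + 6/h) = 12 + (-2 - 12/h) = 10 - 12/h)
(1/(-92 + 334) + n(k(2), G)) - 238 = (1/(-92 + 334) + (1 - (10 - 12/2))) - 238 = (1/242 + (1 - (10 - 12*1/2))) - 238 = (1/242 + (1 - (10 - 6))) - 238 = (1/242 + (1 - 1*4)) - 238 = (1/242 + (1 - 4)) - 238 = (1/242 - 3) - 238 = -725/242 - 238 = -58321/242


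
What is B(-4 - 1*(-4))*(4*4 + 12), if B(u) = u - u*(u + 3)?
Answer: 0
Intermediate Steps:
B(u) = u - u*(3 + u)
B(-4 - 1*(-4))*(4*4 + 12) = (-(-4 - 1*(-4))*(2 + (-4 - 1*(-4))))*(4*4 + 12) = (-(-4 + 4)*(2 + (-4 + 4)))*(16 + 12) = -1*0*(2 + 0)*28 = -1*0*2*28 = 0*28 = 0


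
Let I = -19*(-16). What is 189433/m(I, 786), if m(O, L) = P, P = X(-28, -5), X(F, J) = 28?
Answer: 189433/28 ≈ 6765.5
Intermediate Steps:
I = 304
P = 28
m(O, L) = 28
189433/m(I, 786) = 189433/28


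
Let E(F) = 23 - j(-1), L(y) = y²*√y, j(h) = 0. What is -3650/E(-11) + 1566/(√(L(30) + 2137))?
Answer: -3650/23 + 1566/√(2137 + 900*√30) ≈ -140.07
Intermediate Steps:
L(y) = y^(5/2)
E(F) = 23 (E(F) = 23 - 1*0 = 23 + 0 = 23)
-3650/E(-11) + 1566/(√(L(30) + 2137)) = -3650/23 + 1566/(√(30^(5/2) + 2137)) = -3650*1/23 + 1566/(√(900*√30 + 2137)) = -3650/23 + 1566/(√(2137 + 900*√30)) = -3650/23 + 1566/√(2137 + 900*√30)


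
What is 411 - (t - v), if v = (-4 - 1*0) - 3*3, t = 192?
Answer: 206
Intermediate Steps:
v = -13 (v = (-4 + 0) - 9 = -4 - 9 = -13)
411 - (t - v) = 411 - (192 - 1*(-13)) = 411 - (192 + 13) = 411 - 1*205 = 411 - 205 = 206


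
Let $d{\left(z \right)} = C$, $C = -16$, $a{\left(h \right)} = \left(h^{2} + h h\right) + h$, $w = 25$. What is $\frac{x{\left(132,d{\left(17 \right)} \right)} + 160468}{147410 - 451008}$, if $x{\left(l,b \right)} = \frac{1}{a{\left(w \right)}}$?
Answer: $- \frac{204596701}{387087450} \approx -0.52855$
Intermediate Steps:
$a{\left(h \right)} = h + 2 h^{2}$ ($a{\left(h \right)} = \left(h^{2} + h^{2}\right) + h = 2 h^{2} + h = h + 2 h^{2}$)
$d{\left(z \right)} = -16$
$x{\left(l,b \right)} = \frac{1}{1275}$ ($x{\left(l,b \right)} = \frac{1}{25 \left(1 + 2 \cdot 25\right)} = \frac{1}{25 \left(1 + 50\right)} = \frac{1}{25 \cdot 51} = \frac{1}{1275}$)
$\frac{x{\left(132,d{\left(17 \right)} \right)} + 160468}{147410 - 451008} = \frac{\frac{1}{1275} + 160468}{147410 - 451008} = \frac{204596701}{1275 \left(-303598\right)} = \frac{204596701}{1275} \left(- \frac{1}{303598}\right) = - \frac{204596701}{387087450}$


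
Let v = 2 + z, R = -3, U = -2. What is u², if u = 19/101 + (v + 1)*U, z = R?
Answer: 361/10201 ≈ 0.035389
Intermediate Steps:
z = -3
v = -1 (v = 2 - 3 = -1)
u = 19/101 (u = 19/101 + (-1 + 1)*(-2) = 19*(1/101) + 0*(-2) = 19/101 + 0 = 19/101 ≈ 0.18812)
u² = (19/101)² = 361/10201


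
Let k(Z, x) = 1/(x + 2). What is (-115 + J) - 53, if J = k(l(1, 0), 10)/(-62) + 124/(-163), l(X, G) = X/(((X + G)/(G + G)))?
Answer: -20466115/121272 ≈ -168.76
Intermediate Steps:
l(X, G) = 2*G*X/(G + X) (l(X, G) = X/(((G + X)/((2*G)))) = X/(((G + X)*(1/(2*G)))) = X/(((G + X)/(2*G))) = X*(2*G/(G + X)) = 2*G*X/(G + X))
k(Z, x) = 1/(2 + x)
J = -92419/121272 (J = 1/((2 + 10)*(-62)) + 124/(-163) = -1/62/12 + 124*(-1/163) = (1/12)*(-1/62) - 124/163 = -1/744 - 124/163 = -92419/121272 ≈ -0.76208)
(-115 + J) - 53 = (-115 - 92419/121272) - 53 = -14038699/121272 - 53 = -20466115/121272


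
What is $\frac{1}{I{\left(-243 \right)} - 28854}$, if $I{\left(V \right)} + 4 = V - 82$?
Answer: $- \frac{1}{29183} \approx -3.4267 \cdot 10^{-5}$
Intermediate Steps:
$I{\left(V \right)} = -86 + V$ ($I{\left(V \right)} = -4 + \left(V - 82\right) = -4 + \left(-82 + V\right) = -86 + V$)
$\frac{1}{I{\left(-243 \right)} - 28854} = \frac{1}{\left(-86 - 243\right) - 28854} = \frac{1}{-329 - 28854} = \frac{1}{-29183} = - \frac{1}{29183}$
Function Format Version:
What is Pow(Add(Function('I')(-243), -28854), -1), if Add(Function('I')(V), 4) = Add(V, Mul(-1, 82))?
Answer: Rational(-1, 29183) ≈ -3.4267e-5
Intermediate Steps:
Function('I')(V) = Add(-86, V) (Function('I')(V) = Add(-4, Add(V, Mul(-1, 82))) = Add(-4, Add(V, -82)) = Add(-4, Add(-82, V)) = Add(-86, V))
Pow(Add(Function('I')(-243), -28854), -1) = Pow(Add(Add(-86, -243), -28854), -1) = Pow(Add(-329, -28854), -1) = Pow(-29183, -1) = Rational(-1, 29183)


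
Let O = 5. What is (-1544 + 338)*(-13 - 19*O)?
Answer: 130248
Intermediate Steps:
(-1544 + 338)*(-13 - 19*O) = (-1544 + 338)*(-13 - 19*5) = -1206*(-13 - 95) = -1206*(-108) = 130248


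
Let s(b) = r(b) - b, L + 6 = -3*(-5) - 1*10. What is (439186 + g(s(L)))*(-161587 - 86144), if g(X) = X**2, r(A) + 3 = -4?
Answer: -108808905282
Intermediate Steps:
r(A) = -7 (r(A) = -3 - 4 = -7)
L = -1 (L = -6 + (-3*(-5) - 1*10) = -6 + (15 - 10) = -6 + 5 = -1)
s(b) = -7 - b
(439186 + g(s(L)))*(-161587 - 86144) = (439186 + (-7 - 1*(-1))**2)*(-161587 - 86144) = (439186 + (-7 + 1)**2)*(-247731) = (439186 + (-6)**2)*(-247731) = (439186 + 36)*(-247731) = 439222*(-247731) = -108808905282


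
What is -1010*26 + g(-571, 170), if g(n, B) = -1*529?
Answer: -26789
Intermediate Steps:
g(n, B) = -529
-1010*26 + g(-571, 170) = -1010*26 - 529 = -26260 - 529 = -26789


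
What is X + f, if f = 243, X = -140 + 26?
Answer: 129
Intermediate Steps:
X = -114
X + f = -114 + 243 = 129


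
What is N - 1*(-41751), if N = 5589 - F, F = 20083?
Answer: 27257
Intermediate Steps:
N = -14494 (N = 5589 - 1*20083 = 5589 - 20083 = -14494)
N - 1*(-41751) = -14494 - 1*(-41751) = -14494 + 41751 = 27257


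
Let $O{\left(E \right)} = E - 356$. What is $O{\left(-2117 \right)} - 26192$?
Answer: $-28665$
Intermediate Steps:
$O{\left(E \right)} = -356 + E$
$O{\left(-2117 \right)} - 26192 = \left(-356 - 2117\right) - 26192 = -2473 - 26192 = -28665$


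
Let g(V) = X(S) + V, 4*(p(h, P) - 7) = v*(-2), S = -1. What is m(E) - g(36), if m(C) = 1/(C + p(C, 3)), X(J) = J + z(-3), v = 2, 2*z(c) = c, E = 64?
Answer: -1172/35 ≈ -33.486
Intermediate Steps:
z(c) = c/2
X(J) = -3/2 + J (X(J) = J + (1/2)*(-3) = J - 3/2 = -3/2 + J)
p(h, P) = 6 (p(h, P) = 7 + (2*(-2))/4 = 7 + (1/4)*(-4) = 7 - 1 = 6)
g(V) = -5/2 + V (g(V) = (-3/2 - 1) + V = -5/2 + V)
m(C) = 1/(6 + C) (m(C) = 1/(C + 6) = 1/(6 + C))
m(E) - g(36) = 1/(6 + 64) - (-5/2 + 36) = 1/70 - 1*67/2 = 1/70 - 67/2 = -1172/35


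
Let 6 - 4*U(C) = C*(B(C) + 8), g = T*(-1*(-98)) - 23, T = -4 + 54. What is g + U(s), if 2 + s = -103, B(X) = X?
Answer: 9329/4 ≈ 2332.3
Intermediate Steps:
T = 50
s = -105 (s = -2 - 103 = -105)
g = 4877 (g = 50*(-1*(-98)) - 23 = 50*98 - 23 = 4900 - 23 = 4877)
U(C) = 3/2 - C*(8 + C)/4 (U(C) = 3/2 - C*(C + 8)/4 = 3/2 - C*(8 + C)/4)
g + U(s) = 4877 + (3/2 - 2*(-105) - ¼*(-105)²) = 4877 + (3/2 + 210 - ¼*11025) = 4877 + (3/2 + 210 - 11025/4) = 4877 - 10179/4 = 9329/4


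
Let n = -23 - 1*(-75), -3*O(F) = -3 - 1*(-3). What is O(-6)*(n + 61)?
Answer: 0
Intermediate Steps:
O(F) = 0 (O(F) = -(-3 - 1*(-3))/3 = -(-3 + 3)/3 = -⅓*0 = 0)
n = 52 (n = -23 + 75 = 52)
O(-6)*(n + 61) = 0*(52 + 61) = 0*113 = 0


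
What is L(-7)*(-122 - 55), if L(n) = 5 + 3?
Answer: -1416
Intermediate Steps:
L(n) = 8
L(-7)*(-122 - 55) = 8*(-122 - 55) = 8*(-177) = -1416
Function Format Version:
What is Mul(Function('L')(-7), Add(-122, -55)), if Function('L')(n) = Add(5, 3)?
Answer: -1416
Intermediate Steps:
Function('L')(n) = 8
Mul(Function('L')(-7), Add(-122, -55)) = Mul(8, Add(-122, -55)) = Mul(8, -177) = -1416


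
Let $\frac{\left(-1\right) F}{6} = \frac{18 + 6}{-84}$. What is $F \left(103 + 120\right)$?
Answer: $\frac{2676}{7} \approx 382.29$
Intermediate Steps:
$F = \frac{12}{7}$ ($F = - 6 \frac{18 + 6}{-84} = - 6 \cdot 24 \left(- \frac{1}{84}\right) = \left(-6\right) \left(- \frac{2}{7}\right) = \frac{12}{7} \approx 1.7143$)
$F \left(103 + 120\right) = \frac{12 \left(103 + 120\right)}{7} = \frac{12}{7} \cdot 223 = \frac{2676}{7}$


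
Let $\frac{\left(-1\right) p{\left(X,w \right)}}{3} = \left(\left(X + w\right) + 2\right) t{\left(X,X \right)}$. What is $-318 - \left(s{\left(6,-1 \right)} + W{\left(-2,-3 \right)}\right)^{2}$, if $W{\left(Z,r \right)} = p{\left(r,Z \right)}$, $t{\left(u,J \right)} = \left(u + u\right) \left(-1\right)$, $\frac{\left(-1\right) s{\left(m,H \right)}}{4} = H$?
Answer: $-3682$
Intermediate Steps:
$s{\left(m,H \right)} = - 4 H$
$t{\left(u,J \right)} = - 2 u$ ($t{\left(u,J \right)} = 2 u \left(-1\right) = - 2 u$)
$p{\left(X,w \right)} = 6 X \left(2 + X + w\right)$ ($p{\left(X,w \right)} = - 3 \left(\left(X + w\right) + 2\right) \left(- 2 X\right) = - 3 \left(2 + X + w\right) \left(- 2 X\right) = - 3 \left(- 2 X \left(2 + X + w\right)\right) = 6 X \left(2 + X + w\right)$)
$W{\left(Z,r \right)} = 6 r \left(2 + Z + r\right)$ ($W{\left(Z,r \right)} = 6 r \left(2 + r + Z\right) = 6 r \left(2 + Z + r\right)$)
$-318 - \left(s{\left(6,-1 \right)} + W{\left(-2,-3 \right)}\right)^{2} = -318 - \left(\left(-4\right) \left(-1\right) + 6 \left(-3\right) \left(2 - 2 - 3\right)\right)^{2} = -318 - \left(4 + 6 \left(-3\right) \left(-3\right)\right)^{2} = -318 - \left(4 + 54\right)^{2} = -318 - 58^{2} = -318 - 3364 = -3682$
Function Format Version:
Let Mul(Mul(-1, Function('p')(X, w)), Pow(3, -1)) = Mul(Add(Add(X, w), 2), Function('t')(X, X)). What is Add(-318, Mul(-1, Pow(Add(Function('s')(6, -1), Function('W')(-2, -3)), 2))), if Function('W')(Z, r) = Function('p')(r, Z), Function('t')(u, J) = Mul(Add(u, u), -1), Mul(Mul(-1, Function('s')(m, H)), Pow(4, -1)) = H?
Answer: -3682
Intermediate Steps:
Function('s')(m, H) = Mul(-4, H)
Function('t')(u, J) = Mul(-2, u) (Function('t')(u, J) = Mul(Mul(2, u), -1) = Mul(-2, u))
Function('p')(X, w) = Mul(6, X, Add(2, X, w)) (Function('p')(X, w) = Mul(-3, Mul(Add(Add(X, w), 2), Mul(-2, X))) = Mul(-3, Mul(Add(2, X, w), Mul(-2, X))) = Mul(-3, Mul(-2, X, Add(2, X, w))) = Mul(6, X, Add(2, X, w)))
Function('W')(Z, r) = Mul(6, r, Add(2, Z, r)) (Function('W')(Z, r) = Mul(6, r, Add(2, r, Z)) = Mul(6, r, Add(2, Z, r)))
Add(-318, Mul(-1, Pow(Add(Function('s')(6, -1), Function('W')(-2, -3)), 2))) = Add(-318, Mul(-1, Pow(Add(Mul(-4, -1), Mul(6, -3, Add(2, -2, -3))), 2))) = Add(-318, Mul(-1, Pow(Add(4, Mul(6, -3, -3)), 2))) = Add(-318, Mul(-1, Pow(Add(4, 54), 2))) = Add(-318, Mul(-1, Pow(58, 2))) = Add(-318, Mul(-1, 3364)) = Add(-318, -3364) = -3682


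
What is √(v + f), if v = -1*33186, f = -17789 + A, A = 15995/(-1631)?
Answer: 18*I*√8542945/233 ≈ 225.8*I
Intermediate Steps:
A = -2285/233 (A = 15995*(-1/1631) = -2285/233 ≈ -9.8069)
f = -4147122/233 (f = -17789 - 2285/233 = -4147122/233 ≈ -17799.)
v = -33186
√(v + f) = √(-33186 - 4147122/233) = √(-11879460/233) = 18*I*√8542945/233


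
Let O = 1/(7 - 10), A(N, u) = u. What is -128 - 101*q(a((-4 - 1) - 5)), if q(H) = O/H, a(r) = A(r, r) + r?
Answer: -7781/60 ≈ -129.68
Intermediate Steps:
O = -⅓ (O = 1/(-3) = -⅓ ≈ -0.33333)
a(r) = 2*r (a(r) = r + r = 2*r)
q(H) = -1/(3*H)
-128 - 101*q(a((-4 - 1) - 5)) = -128 - (-101)/(3*(2*((-4 - 1) - 5))) = -128 - (-101)/(3*(2*(-5 - 5))) = -128 - (-101)/(3*(2*(-10))) = -128 - (-101)/(3*(-20)) = -128 - (-101)*(-1)/(3*20) = -128 - 101*1/60 = -128 - 101/60 = -7781/60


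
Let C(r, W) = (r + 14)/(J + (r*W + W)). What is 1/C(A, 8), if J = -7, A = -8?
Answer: -21/2 ≈ -10.500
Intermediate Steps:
C(r, W) = (14 + r)/(-7 + W + W*r) (C(r, W) = (r + 14)/(-7 + (r*W + W)) = (14 + r)/(-7 + (W*r + W)) = (14 + r)/(-7 + (W + W*r)) = (14 + r)/(-7 + W + W*r))
1/C(A, 8) = 1/((14 - 8)/(-7 + 8 + 8*(-8))) = 1/(6/(-7 + 8 - 64)) = 1/(6/(-63)) = 1/(-1/63*6) = 1/(-2/21) = -21/2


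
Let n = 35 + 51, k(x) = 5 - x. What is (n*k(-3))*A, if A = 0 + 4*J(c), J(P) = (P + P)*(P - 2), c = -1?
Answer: 16512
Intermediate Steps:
J(P) = 2*P*(-2 + P) (J(P) = (2*P)*(-2 + P) = 2*P*(-2 + P))
n = 86
A = 24 (A = 0 + 4*(2*(-1)*(-2 - 1)) = 0 + 4*(2*(-1)*(-3)) = 0 + 4*6 = 0 + 24 = 24)
(n*k(-3))*A = (86*(5 - 1*(-3)))*24 = (86*(5 + 3))*24 = (86*8)*24 = 688*24 = 16512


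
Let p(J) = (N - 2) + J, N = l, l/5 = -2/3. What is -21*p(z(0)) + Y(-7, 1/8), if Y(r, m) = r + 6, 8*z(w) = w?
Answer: 111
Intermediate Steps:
z(w) = w/8
l = -10/3 (l = 5*(-2/3) = -10/3 ≈ -3.3333)
N = -10/3 ≈ -3.3333
p(J) = -16/3 + J (p(J) = (-10/3 - 2) + J = -16/3 + J)
Y(r, m) = 6 + r
-21*p(z(0)) + Y(-7, 1/8) = -21*(-16/3 + (1/8)*0) + (6 - 7) = -21*(-16/3 + 0) - 1 = -21*(-16/3) - 1 = 112 - 1 = 111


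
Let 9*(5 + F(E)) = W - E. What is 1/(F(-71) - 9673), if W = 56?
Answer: -9/86975 ≈ -0.00010348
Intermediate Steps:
F(E) = 11/9 - E/9 (F(E) = -5 + (56 - E)/9 = -5 + (56/9 - E/9) = 11/9 - E/9)
1/(F(-71) - 9673) = 1/((11/9 - 1/9*(-71)) - 9673) = 1/((11/9 + 71/9) - 9673) = 1/(82/9 - 9673) = 1/(-86975/9) = -9/86975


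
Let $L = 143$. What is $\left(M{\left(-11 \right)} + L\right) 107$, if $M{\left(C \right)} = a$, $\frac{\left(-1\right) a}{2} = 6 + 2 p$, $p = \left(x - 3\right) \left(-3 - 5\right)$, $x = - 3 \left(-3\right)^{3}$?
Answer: $281089$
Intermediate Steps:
$x = 81$ ($x = \left(-3\right) \left(-27\right) = 81$)
$p = -624$ ($p = \left(81 - 3\right) \left(-3 - 5\right) = 78 \left(-8\right) = -624$)
$a = 2484$ ($a = - 2 \left(6 + 2 \left(-624\right)\right) = - 2 \left(6 - 1248\right) = \left(-2\right) \left(-1242\right) = 2484$)
$M{\left(C \right)} = 2484$
$\left(M{\left(-11 \right)} + L\right) 107 = \left(2484 + 143\right) 107 = 2627 \cdot 107 = 281089$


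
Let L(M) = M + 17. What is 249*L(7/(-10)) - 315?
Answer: 37437/10 ≈ 3743.7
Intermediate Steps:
L(M) = 17 + M
249*L(7/(-10)) - 315 = 249*(17 + 7/(-10)) - 315 = 249*(17 + 7*(-1/10)) - 315 = 249*(17 - 7/10) - 315 = 249*(163/10) - 315 = 40587/10 - 315 = 37437/10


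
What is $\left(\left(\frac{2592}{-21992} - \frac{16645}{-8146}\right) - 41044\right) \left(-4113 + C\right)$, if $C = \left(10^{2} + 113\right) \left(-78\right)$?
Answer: $\frac{19049557750144425}{22393354} \approx 8.5068 \cdot 10^{8}$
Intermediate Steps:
$C = -16614$ ($C = \left(100 + 113\right) \left(-78\right) = 213 \left(-78\right) = -16614$)
$\left(\left(\frac{2592}{-21992} - \frac{16645}{-8146}\right) - 41044\right) \left(-4113 + C\right) = \left(\left(\frac{2592}{-21992} - \frac{16645}{-8146}\right) - 41044\right) \left(-4113 - 16614\right) = \left(\left(2592 \left(- \frac{1}{21992}\right) - - \frac{16645}{8146}\right) - 41044\right) \left(-20727\right) = \left(\left(- \frac{324}{2749} + \frac{16645}{8146}\right) - 41044\right) \left(-20727\right) = \left(\frac{43117801}{22393354} - 41044\right) \left(-20727\right) = \left(- \frac{919069703775}{22393354}\right) \left(-20727\right) = \frac{19049557750144425}{22393354}$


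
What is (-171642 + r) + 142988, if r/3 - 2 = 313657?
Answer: 912323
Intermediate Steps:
r = 940977 (r = 6 + 3*313657 = 6 + 940971 = 940977)
(-171642 + r) + 142988 = (-171642 + 940977) + 142988 = 769335 + 142988 = 912323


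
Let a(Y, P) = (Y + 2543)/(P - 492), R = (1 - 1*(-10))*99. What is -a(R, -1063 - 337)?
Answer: 908/473 ≈ 1.9197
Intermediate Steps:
R = 1089 (R = (1 + 10)*99 = 11*99 = 1089)
a(Y, P) = (2543 + Y)/(-492 + P)
-a(R, -1063 - 337) = -(2543 + 1089)/(-492 + (-1063 - 337)) = -3632/(-492 - 1400) = -3632/(-1892) = -(-1)*3632/1892 = -1*(-908/473) = 908/473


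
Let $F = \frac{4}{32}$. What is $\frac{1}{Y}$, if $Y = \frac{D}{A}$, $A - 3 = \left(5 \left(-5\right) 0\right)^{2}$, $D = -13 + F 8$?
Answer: $- \frac{1}{4} \approx -0.25$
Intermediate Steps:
$F = \frac{1}{8}$ ($F = 4 \cdot \frac{1}{32} = \frac{1}{8} \approx 0.125$)
$D = -12$ ($D = -13 + \frac{1}{8} \cdot 8 = -13 + 1 = -12$)
$A = 3$ ($A = 3 + \left(5 \left(-5\right) 0\right)^{2} = 3 + \left(\left(-25\right) 0\right)^{2} = 3 + 0^{2} = 3 + 0 = 3$)
$Y = -4$ ($Y = - \frac{12}{3} = \left(-12\right) \frac{1}{3} = -4$)
$\frac{1}{Y} = \frac{1}{-4} = - \frac{1}{4}$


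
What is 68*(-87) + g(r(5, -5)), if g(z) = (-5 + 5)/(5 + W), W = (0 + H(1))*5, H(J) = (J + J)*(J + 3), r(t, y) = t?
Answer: -5916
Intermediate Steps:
H(J) = 2*J*(3 + J) (H(J) = (2*J)*(3 + J) = 2*J*(3 + J))
W = 40 (W = (0 + 2*1*(3 + 1))*5 = (0 + 2*1*4)*5 = (0 + 8)*5 = 8*5 = 40)
g(z) = 0 (g(z) = (-5 + 5)/(5 + 40) = 0/45 = 0*(1/45) = 0)
68*(-87) + g(r(5, -5)) = 68*(-87) + 0 = -5916 + 0 = -5916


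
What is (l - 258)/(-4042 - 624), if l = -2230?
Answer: 1244/2333 ≈ 0.53322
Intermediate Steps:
(l - 258)/(-4042 - 624) = (-2230 - 258)/(-4042 - 624) = -2488/(-4666) = -2488*(-1/4666) = 1244/2333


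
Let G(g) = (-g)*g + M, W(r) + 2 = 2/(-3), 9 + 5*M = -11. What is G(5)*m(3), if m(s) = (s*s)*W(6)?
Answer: 696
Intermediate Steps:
M = -4 (M = -9/5 + (⅕)*(-11) = -9/5 - 11/5 = -4)
W(r) = -8/3 (W(r) = -2 + 2/(-3) = -2 + 2*(-⅓) = -2 - ⅔ = -8/3)
G(g) = -4 - g² (G(g) = (-g)*g - 4 = -g² - 4 = -4 - g²)
m(s) = -8*s²/3 (m(s) = (s*s)*(-8/3) = s²*(-8/3) = -8*s²/3)
G(5)*m(3) = (-4 - 1*5²)*(-8/3*3²) = (-4 - 1*25)*(-8/3*9) = (-4 - 25)*(-24) = -29*(-24) = 696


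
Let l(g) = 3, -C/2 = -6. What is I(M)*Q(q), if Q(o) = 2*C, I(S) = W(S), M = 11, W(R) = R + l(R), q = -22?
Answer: 336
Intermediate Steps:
C = 12 (C = -2*(-6) = 12)
W(R) = 3 + R (W(R) = R + 3 = 3 + R)
I(S) = 3 + S
Q(o) = 24 (Q(o) = 2*12 = 24)
I(M)*Q(q) = (3 + 11)*24 = 14*24 = 336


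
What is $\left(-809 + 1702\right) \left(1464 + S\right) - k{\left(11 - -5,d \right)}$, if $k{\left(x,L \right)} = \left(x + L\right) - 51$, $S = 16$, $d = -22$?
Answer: $1321697$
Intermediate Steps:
$k{\left(x,L \right)} = -51 + L + x$ ($k{\left(x,L \right)} = \left(L + x\right) - 51 = -51 + L + x$)
$\left(-809 + 1702\right) \left(1464 + S\right) - k{\left(11 - -5,d \right)} = \left(-809 + 1702\right) \left(1464 + 16\right) - \left(-51 - 22 + \left(11 - -5\right)\right) = 893 \cdot 1480 - \left(-51 - 22 + \left(11 + 5\right)\right) = 1321640 - \left(-51 - 22 + 16\right) = 1321640 - -57 = 1321640 + 57 = 1321697$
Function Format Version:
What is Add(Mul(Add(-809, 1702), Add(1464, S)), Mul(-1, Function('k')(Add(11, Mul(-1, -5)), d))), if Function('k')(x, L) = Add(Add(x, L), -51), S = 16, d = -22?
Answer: 1321697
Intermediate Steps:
Function('k')(x, L) = Add(-51, L, x) (Function('k')(x, L) = Add(Add(L, x), -51) = Add(-51, L, x))
Add(Mul(Add(-809, 1702), Add(1464, S)), Mul(-1, Function('k')(Add(11, Mul(-1, -5)), d))) = Add(Mul(Add(-809, 1702), Add(1464, 16)), Mul(-1, Add(-51, -22, Add(11, Mul(-1, -5))))) = Add(Mul(893, 1480), Mul(-1, Add(-51, -22, Add(11, 5)))) = Add(1321640, Mul(-1, Add(-51, -22, 16))) = Add(1321640, Mul(-1, -57)) = Add(1321640, 57) = 1321697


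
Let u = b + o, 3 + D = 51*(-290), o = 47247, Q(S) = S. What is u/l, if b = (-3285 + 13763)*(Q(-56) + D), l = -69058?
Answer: 155540575/69058 ≈ 2252.3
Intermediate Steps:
D = -14793 (D = -3 + 51*(-290) = -3 - 14790 = -14793)
b = -155587822 (b = (-3285 + 13763)*(-56 - 14793) = 10478*(-14849) = -155587822)
u = -155540575 (u = -155587822 + 47247 = -155540575)
u/l = -155540575/(-69058) = -155540575*(-1/69058) = 155540575/69058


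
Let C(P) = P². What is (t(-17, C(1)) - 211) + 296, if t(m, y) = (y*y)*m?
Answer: 68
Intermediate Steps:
t(m, y) = m*y² (t(m, y) = y²*m = m*y²)
(t(-17, C(1)) - 211) + 296 = (-17*(1²)² - 211) + 296 = (-17*1² - 211) + 296 = (-17*1 - 211) + 296 = (-17 - 211) + 296 = -228 + 296 = 68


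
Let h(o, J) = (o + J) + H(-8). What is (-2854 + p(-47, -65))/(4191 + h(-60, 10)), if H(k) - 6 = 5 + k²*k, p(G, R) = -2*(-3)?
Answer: -356/455 ≈ -0.78242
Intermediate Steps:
p(G, R) = 6
H(k) = 11 + k³ (H(k) = 6 + (5 + k²*k) = 6 + (5 + k³) = 11 + k³)
h(o, J) = -501 + J + o (h(o, J) = (o + J) + (11 + (-8)³) = (J + o) + (11 - 512) = (J + o) - 501 = -501 + J + o)
(-2854 + p(-47, -65))/(4191 + h(-60, 10)) = (-2854 + 6)/(4191 + (-501 + 10 - 60)) = -2848/(4191 - 551) = -2848/3640 = -2848*1/3640 = -356/455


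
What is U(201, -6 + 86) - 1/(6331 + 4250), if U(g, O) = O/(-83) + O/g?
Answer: -11100147/19613647 ≈ -0.56594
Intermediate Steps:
U(g, O) = -O/83 + O/g (U(g, O) = O*(-1/83) + O/g = -O/83 + O/g)
U(201, -6 + 86) - 1/(6331 + 4250) = (-(-6 + 86)/83 + (-6 + 86)/201) - 1/(6331 + 4250) = (-1/83*80 + 80*(1/201)) - 1/10581 = (-80/83 + 80/201) - 1*1/10581 = -9440/16683 - 1/10581 = -11100147/19613647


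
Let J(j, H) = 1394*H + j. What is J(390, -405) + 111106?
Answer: -453074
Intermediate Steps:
J(j, H) = j + 1394*H
J(390, -405) + 111106 = (390 + 1394*(-405)) + 111106 = (390 - 564570) + 111106 = -564180 + 111106 = -453074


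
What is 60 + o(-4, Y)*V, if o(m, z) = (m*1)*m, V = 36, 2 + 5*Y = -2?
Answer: 636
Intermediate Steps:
Y = -⅘ (Y = -⅖ + (⅕)*(-2) = -⅖ - ⅖ = -⅘ ≈ -0.80000)
o(m, z) = m² (o(m, z) = m*m = m²)
60 + o(-4, Y)*V = 60 + (-4)²*36 = 60 + 16*36 = 60 + 576 = 636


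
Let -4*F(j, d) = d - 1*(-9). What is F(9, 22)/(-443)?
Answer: 31/1772 ≈ 0.017494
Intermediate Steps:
F(j, d) = -9/4 - d/4 (F(j, d) = -(d - 1*(-9))/4 = -(d + 9)/4 = -(9 + d)/4 = -9/4 - d/4)
F(9, 22)/(-443) = (-9/4 - ¼*22)/(-443) = (-9/4 - 11/2)*(-1/443) = -31/4*(-1/443) = 31/1772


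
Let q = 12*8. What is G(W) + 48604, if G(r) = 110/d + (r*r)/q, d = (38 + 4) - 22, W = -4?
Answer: 145829/3 ≈ 48610.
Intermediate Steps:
d = 20 (d = 42 - 22 = 20)
q = 96
G(r) = 11/2 + r²/96 (G(r) = 110/20 + (r*r)/96 = 110*(1/20) + r²*(1/96) = 11/2 + r²/96)
G(W) + 48604 = (11/2 + (1/96)*(-4)²) + 48604 = (11/2 + (1/96)*16) + 48604 = (11/2 + ⅙) + 48604 = 17/3 + 48604 = 145829/3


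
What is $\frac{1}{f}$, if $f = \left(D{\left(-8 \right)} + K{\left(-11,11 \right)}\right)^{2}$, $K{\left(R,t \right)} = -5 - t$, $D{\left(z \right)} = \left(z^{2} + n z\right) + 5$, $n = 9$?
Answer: $\frac{1}{361} \approx 0.0027701$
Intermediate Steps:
$D{\left(z \right)} = 5 + z^{2} + 9 z$ ($D{\left(z \right)} = \left(z^{2} + 9 z\right) + 5 = 5 + z^{2} + 9 z$)
$f = 361$ ($f = \left(\left(5 + \left(-8\right)^{2} + 9 \left(-8\right)\right) - 16\right)^{2} = \left(\left(5 + 64 - 72\right) - 16\right)^{2} = \left(-3 - 16\right)^{2} = \left(-19\right)^{2} = 361$)
$\frac{1}{f} = \frac{1}{361}$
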